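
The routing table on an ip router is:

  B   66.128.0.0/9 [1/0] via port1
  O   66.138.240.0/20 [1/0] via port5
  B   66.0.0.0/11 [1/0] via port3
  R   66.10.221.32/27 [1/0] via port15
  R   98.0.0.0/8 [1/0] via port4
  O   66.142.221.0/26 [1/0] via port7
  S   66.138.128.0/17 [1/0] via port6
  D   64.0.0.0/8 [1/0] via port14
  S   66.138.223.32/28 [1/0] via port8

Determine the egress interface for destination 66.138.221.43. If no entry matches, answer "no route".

port6

Routes whose prefix contains 66.138.221.43:
  66.128.0.0/9 (66.128.0.0 - 66.255.255.255) -> port1
  66.138.128.0/17 (66.138.128.0 - 66.138.255.255) -> port6
More-specific entries that do NOT match:
  66.138.223.32/28 (66.138.223.32 - 66.138.223.47) does not contain 66.138.221.43
  66.10.221.32/27 (66.10.221.32 - 66.10.221.63) does not contain 66.138.221.43
  66.142.221.0/26 (66.142.221.0 - 66.142.221.63) does not contain 66.138.221.43
  66.138.240.0/20 (66.138.240.0 - 66.138.255.255) does not contain 66.138.221.43
Longest matching prefix is /17 -> interface port6.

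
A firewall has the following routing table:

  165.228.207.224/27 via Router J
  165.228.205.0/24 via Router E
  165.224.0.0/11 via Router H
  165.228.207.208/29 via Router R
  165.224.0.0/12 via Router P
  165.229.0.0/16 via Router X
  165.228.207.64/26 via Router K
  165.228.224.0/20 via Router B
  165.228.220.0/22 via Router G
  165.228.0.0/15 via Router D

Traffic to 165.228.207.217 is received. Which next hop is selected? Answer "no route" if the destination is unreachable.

Routes whose prefix contains 165.228.207.217:
  165.224.0.0/11 (165.224.0.0 - 165.255.255.255) -> Router H
  165.224.0.0/12 (165.224.0.0 - 165.239.255.255) -> Router P
  165.228.0.0/15 (165.228.0.0 - 165.229.255.255) -> Router D
More-specific entries that do NOT match:
  165.228.207.208/29 (165.228.207.208 - 165.228.207.215) does not contain 165.228.207.217
  165.228.207.224/27 (165.228.207.224 - 165.228.207.255) does not contain 165.228.207.217
  165.228.207.64/26 (165.228.207.64 - 165.228.207.127) does not contain 165.228.207.217
  165.228.205.0/24 (165.228.205.0 - 165.228.205.255) does not contain 165.228.207.217
  165.228.220.0/22 (165.228.220.0 - 165.228.223.255) does not contain 165.228.207.217
  165.228.224.0/20 (165.228.224.0 - 165.228.239.255) does not contain 165.228.207.217
  165.229.0.0/16 (165.229.0.0 - 165.229.255.255) does not contain 165.228.207.217
Longest matching prefix is /15 -> next hop Router D.

Router D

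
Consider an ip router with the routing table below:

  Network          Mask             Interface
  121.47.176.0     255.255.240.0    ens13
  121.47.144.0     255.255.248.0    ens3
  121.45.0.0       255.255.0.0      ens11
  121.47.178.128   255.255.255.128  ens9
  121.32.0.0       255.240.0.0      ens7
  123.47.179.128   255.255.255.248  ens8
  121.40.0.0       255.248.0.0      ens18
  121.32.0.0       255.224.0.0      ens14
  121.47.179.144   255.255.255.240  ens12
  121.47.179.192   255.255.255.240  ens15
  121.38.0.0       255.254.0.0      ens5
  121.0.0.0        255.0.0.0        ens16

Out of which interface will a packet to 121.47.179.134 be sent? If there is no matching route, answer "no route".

ens13

Routes whose prefix contains 121.47.179.134:
  121.0.0.0/8 (121.0.0.0 - 121.255.255.255) -> ens16
  121.32.0.0/11 (121.32.0.0 - 121.63.255.255) -> ens14
  121.32.0.0/12 (121.32.0.0 - 121.47.255.255) -> ens7
  121.40.0.0/13 (121.40.0.0 - 121.47.255.255) -> ens18
  121.47.176.0/20 (121.47.176.0 - 121.47.191.255) -> ens13
More-specific entries that do NOT match:
  123.47.179.128/29 (123.47.179.128 - 123.47.179.135) does not contain 121.47.179.134
  121.47.179.144/28 (121.47.179.144 - 121.47.179.159) does not contain 121.47.179.134
  121.47.179.192/28 (121.47.179.192 - 121.47.179.207) does not contain 121.47.179.134
  121.47.178.128/25 (121.47.178.128 - 121.47.178.255) does not contain 121.47.179.134
  121.47.144.0/21 (121.47.144.0 - 121.47.151.255) does not contain 121.47.179.134
Longest matching prefix is /20 -> interface ens13.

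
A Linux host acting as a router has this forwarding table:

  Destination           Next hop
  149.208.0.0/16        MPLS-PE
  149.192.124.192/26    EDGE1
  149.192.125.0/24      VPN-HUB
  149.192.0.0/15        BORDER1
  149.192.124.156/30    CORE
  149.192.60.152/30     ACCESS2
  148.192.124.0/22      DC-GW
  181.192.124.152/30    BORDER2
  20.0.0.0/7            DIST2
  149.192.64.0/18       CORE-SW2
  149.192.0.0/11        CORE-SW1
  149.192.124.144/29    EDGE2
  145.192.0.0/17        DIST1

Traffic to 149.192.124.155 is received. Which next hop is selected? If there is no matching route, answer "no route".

CORE-SW2

Routes whose prefix contains 149.192.124.155:
  149.192.0.0/11 (149.192.0.0 - 149.223.255.255) -> CORE-SW1
  149.192.0.0/15 (149.192.0.0 - 149.193.255.255) -> BORDER1
  149.192.64.0/18 (149.192.64.0 - 149.192.127.255) -> CORE-SW2
More-specific entries that do NOT match:
  149.192.124.156/30 (149.192.124.156 - 149.192.124.159) does not contain 149.192.124.155
  149.192.60.152/30 (149.192.60.152 - 149.192.60.155) does not contain 149.192.124.155
  181.192.124.152/30 (181.192.124.152 - 181.192.124.155) does not contain 149.192.124.155
  149.192.124.144/29 (149.192.124.144 - 149.192.124.151) does not contain 149.192.124.155
  149.192.124.192/26 (149.192.124.192 - 149.192.124.255) does not contain 149.192.124.155
  149.192.125.0/24 (149.192.125.0 - 149.192.125.255) does not contain 149.192.124.155
  148.192.124.0/22 (148.192.124.0 - 148.192.127.255) does not contain 149.192.124.155
Longest matching prefix is /18 -> next hop CORE-SW2.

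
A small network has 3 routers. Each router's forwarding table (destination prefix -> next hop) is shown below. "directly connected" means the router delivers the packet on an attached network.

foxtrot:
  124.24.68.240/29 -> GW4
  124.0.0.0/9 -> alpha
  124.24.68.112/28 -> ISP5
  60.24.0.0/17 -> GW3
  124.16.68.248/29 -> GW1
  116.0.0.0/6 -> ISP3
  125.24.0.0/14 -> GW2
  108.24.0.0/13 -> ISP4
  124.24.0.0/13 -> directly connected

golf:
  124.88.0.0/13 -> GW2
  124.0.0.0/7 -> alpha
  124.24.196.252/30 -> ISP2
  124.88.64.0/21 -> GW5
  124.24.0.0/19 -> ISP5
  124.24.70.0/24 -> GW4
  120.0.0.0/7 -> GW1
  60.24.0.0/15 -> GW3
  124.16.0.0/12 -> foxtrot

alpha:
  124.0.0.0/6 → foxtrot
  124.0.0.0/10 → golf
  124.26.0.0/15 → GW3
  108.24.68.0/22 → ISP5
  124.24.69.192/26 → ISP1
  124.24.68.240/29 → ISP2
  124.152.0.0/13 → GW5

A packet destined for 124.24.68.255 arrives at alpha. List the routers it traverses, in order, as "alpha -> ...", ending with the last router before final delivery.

At alpha: longest match for 124.24.68.255 is 124.0.0.0/10 -> golf
At golf: longest match for 124.24.68.255 is 124.16.0.0/12 -> foxtrot
At foxtrot: longest match for 124.24.68.255 is 124.24.0.0/13 -> directly connected

alpha -> golf -> foxtrot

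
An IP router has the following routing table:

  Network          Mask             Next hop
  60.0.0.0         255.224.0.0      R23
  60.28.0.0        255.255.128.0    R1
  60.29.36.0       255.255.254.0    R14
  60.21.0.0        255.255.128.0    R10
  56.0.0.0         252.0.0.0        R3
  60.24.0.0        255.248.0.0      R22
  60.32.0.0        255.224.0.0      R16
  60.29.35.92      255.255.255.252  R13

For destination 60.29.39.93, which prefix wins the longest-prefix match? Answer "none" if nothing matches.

60.24.0.0/13

Entries matching 60.29.39.93:
  60.0.0.0/11 (60.0.0.0 - 60.31.255.255)
  60.24.0.0/13 (60.24.0.0 - 60.31.255.255)
Most specific is 60.24.0.0/13.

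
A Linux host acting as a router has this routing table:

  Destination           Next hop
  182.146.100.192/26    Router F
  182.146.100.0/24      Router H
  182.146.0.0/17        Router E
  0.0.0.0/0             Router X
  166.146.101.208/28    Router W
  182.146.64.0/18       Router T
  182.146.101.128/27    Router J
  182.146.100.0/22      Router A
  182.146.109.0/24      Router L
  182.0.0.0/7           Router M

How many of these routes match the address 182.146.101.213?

Prefixes containing 182.146.101.213:
  0.0.0.0/0 (default, matches everything)
  182.0.0.0/7 (182.0.0.0 - 183.255.255.255)
  182.146.0.0/17 (182.146.0.0 - 182.146.127.255)
  182.146.64.0/18 (182.146.64.0 - 182.146.127.255)
  182.146.100.0/22 (182.146.100.0 - 182.146.103.255)
Total matching entries: 5.

5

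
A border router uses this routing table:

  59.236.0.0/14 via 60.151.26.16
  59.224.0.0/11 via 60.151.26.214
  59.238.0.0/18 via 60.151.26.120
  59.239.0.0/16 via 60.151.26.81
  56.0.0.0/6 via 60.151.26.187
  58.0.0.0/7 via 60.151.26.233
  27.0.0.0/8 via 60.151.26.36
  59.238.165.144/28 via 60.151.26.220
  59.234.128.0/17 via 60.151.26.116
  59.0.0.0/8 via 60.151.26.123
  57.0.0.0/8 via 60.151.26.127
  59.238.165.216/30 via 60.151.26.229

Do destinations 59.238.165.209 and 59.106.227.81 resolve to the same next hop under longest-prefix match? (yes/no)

no

59.238.165.209: longest match 59.236.0.0/14 -> 60.151.26.16
59.106.227.81: longest match 59.0.0.0/8 -> 60.151.26.123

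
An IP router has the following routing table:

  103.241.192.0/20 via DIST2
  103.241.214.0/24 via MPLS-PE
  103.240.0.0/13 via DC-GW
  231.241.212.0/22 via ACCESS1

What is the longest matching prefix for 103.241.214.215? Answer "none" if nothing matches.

103.241.214.0/24

Entries matching 103.241.214.215:
  103.240.0.0/13 (103.240.0.0 - 103.247.255.255)
  103.241.214.0/24 (103.241.214.0 - 103.241.214.255)
Most specific is 103.241.214.0/24.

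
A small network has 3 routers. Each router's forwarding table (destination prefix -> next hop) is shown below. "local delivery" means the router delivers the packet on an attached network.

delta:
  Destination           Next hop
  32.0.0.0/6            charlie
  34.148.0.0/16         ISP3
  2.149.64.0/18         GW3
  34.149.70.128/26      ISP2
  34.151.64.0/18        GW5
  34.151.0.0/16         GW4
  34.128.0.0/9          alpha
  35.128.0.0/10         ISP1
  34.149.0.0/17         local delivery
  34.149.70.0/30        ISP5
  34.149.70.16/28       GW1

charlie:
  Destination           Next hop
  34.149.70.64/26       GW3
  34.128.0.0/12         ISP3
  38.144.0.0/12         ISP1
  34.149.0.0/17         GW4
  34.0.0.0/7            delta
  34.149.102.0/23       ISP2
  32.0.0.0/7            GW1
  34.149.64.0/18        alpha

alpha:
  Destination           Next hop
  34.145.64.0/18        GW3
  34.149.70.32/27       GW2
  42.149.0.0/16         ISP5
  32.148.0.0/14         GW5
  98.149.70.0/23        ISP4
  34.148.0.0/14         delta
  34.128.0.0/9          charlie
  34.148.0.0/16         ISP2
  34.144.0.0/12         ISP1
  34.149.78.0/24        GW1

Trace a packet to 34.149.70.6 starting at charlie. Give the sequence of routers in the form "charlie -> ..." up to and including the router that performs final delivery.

At charlie: longest match for 34.149.70.6 is 34.149.64.0/18 -> alpha
At alpha: longest match for 34.149.70.6 is 34.148.0.0/14 -> delta
At delta: longest match for 34.149.70.6 is 34.149.0.0/17 -> local delivery

charlie -> alpha -> delta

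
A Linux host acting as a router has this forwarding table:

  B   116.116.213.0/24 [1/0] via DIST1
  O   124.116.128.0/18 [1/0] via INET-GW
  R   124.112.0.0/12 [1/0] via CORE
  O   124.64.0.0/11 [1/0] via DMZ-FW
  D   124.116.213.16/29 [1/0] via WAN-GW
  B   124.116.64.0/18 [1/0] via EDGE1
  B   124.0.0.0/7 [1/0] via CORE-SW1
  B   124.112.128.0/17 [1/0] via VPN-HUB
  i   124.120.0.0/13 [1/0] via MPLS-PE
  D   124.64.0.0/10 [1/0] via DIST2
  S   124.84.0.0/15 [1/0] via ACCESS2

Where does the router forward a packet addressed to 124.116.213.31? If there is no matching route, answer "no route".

CORE

Routes whose prefix contains 124.116.213.31:
  124.0.0.0/7 (124.0.0.0 - 125.255.255.255) -> CORE-SW1
  124.64.0.0/10 (124.64.0.0 - 124.127.255.255) -> DIST2
  124.112.0.0/12 (124.112.0.0 - 124.127.255.255) -> CORE
More-specific entries that do NOT match:
  124.116.213.16/29 (124.116.213.16 - 124.116.213.23) does not contain 124.116.213.31
  116.116.213.0/24 (116.116.213.0 - 116.116.213.255) does not contain 124.116.213.31
  124.116.128.0/18 (124.116.128.0 - 124.116.191.255) does not contain 124.116.213.31
  124.116.64.0/18 (124.116.64.0 - 124.116.127.255) does not contain 124.116.213.31
  124.112.128.0/17 (124.112.128.0 - 124.112.255.255) does not contain 124.116.213.31
  124.84.0.0/15 (124.84.0.0 - 124.85.255.255) does not contain 124.116.213.31
  124.120.0.0/13 (124.120.0.0 - 124.127.255.255) does not contain 124.116.213.31
Longest matching prefix is /12 -> next hop CORE.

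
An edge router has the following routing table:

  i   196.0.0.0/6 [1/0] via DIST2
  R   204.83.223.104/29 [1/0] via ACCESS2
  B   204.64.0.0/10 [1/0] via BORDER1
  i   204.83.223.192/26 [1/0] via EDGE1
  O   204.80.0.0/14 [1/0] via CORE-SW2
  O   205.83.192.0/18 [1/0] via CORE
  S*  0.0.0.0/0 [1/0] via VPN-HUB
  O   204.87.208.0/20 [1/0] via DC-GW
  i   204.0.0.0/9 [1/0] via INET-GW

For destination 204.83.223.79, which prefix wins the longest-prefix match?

204.80.0.0/14

Entries matching 204.83.223.79:
  0.0.0.0/0 (default, matches everything)
  204.0.0.0/9 (204.0.0.0 - 204.127.255.255)
  204.64.0.0/10 (204.64.0.0 - 204.127.255.255)
  204.80.0.0/14 (204.80.0.0 - 204.83.255.255)
Most specific is 204.80.0.0/14.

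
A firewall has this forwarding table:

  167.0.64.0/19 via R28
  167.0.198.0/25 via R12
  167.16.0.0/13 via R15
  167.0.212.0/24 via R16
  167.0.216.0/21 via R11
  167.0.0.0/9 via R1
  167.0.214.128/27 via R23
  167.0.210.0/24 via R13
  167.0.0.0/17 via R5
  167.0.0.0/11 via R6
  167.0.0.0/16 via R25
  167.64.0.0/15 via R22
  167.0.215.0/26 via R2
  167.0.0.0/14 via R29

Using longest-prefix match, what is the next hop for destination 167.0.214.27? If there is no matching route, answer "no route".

Routes whose prefix contains 167.0.214.27:
  167.0.0.0/9 (167.0.0.0 - 167.127.255.255) -> R1
  167.0.0.0/11 (167.0.0.0 - 167.31.255.255) -> R6
  167.0.0.0/14 (167.0.0.0 - 167.3.255.255) -> R29
  167.0.0.0/16 (167.0.0.0 - 167.0.255.255) -> R25
More-specific entries that do NOT match:
  167.0.214.128/27 (167.0.214.128 - 167.0.214.159) does not contain 167.0.214.27
  167.0.215.0/26 (167.0.215.0 - 167.0.215.63) does not contain 167.0.214.27
  167.0.198.0/25 (167.0.198.0 - 167.0.198.127) does not contain 167.0.214.27
  167.0.212.0/24 (167.0.212.0 - 167.0.212.255) does not contain 167.0.214.27
  167.0.210.0/24 (167.0.210.0 - 167.0.210.255) does not contain 167.0.214.27
  167.0.216.0/21 (167.0.216.0 - 167.0.223.255) does not contain 167.0.214.27
  167.0.64.0/19 (167.0.64.0 - 167.0.95.255) does not contain 167.0.214.27
  167.0.0.0/17 (167.0.0.0 - 167.0.127.255) does not contain 167.0.214.27
Longest matching prefix is /16 -> next hop R25.

R25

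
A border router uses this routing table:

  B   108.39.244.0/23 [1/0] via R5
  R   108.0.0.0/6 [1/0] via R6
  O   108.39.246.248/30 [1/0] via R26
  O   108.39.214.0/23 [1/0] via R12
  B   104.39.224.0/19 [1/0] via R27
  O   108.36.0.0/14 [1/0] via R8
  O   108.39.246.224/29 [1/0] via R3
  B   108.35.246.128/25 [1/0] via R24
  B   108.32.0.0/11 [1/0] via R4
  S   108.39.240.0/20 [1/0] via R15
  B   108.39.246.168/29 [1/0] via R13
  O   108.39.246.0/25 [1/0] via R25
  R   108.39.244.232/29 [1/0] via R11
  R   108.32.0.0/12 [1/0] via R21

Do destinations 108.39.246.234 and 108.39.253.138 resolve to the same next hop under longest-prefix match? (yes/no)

yes

108.39.246.234: longest match 108.39.240.0/20 -> R15
108.39.253.138: longest match 108.39.240.0/20 -> R15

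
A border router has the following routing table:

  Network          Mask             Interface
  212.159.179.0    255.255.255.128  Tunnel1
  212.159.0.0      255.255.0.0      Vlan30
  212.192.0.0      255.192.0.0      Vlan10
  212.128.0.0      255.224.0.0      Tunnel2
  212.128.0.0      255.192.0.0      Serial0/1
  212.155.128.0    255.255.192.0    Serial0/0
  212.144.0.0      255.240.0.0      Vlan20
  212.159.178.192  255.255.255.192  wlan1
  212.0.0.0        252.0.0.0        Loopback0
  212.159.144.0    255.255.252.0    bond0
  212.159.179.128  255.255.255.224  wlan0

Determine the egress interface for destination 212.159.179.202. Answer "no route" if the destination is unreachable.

Vlan30

Routes whose prefix contains 212.159.179.202:
  212.0.0.0/6 (212.0.0.0 - 215.255.255.255) -> Loopback0
  212.128.0.0/10 (212.128.0.0 - 212.191.255.255) -> Serial0/1
  212.128.0.0/11 (212.128.0.0 - 212.159.255.255) -> Tunnel2
  212.144.0.0/12 (212.144.0.0 - 212.159.255.255) -> Vlan20
  212.159.0.0/16 (212.159.0.0 - 212.159.255.255) -> Vlan30
More-specific entries that do NOT match:
  212.159.179.128/27 (212.159.179.128 - 212.159.179.159) does not contain 212.159.179.202
  212.159.178.192/26 (212.159.178.192 - 212.159.178.255) does not contain 212.159.179.202
  212.159.179.0/25 (212.159.179.0 - 212.159.179.127) does not contain 212.159.179.202
  212.159.144.0/22 (212.159.144.0 - 212.159.147.255) does not contain 212.159.179.202
  212.155.128.0/18 (212.155.128.0 - 212.155.191.255) does not contain 212.159.179.202
Longest matching prefix is /16 -> interface Vlan30.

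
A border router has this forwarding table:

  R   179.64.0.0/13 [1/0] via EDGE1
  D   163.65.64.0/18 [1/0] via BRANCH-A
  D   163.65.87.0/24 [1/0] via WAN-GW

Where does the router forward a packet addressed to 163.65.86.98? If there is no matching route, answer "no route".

Routes whose prefix contains 163.65.86.98:
  163.65.64.0/18 (163.65.64.0 - 163.65.127.255) -> BRANCH-A
More-specific entries that do NOT match:
  163.65.87.0/24 (163.65.87.0 - 163.65.87.255) does not contain 163.65.86.98
Longest matching prefix is /18 -> next hop BRANCH-A.

BRANCH-A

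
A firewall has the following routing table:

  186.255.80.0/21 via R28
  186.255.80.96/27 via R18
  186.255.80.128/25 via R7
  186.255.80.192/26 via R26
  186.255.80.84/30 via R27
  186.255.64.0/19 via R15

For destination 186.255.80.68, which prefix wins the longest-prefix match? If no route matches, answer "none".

186.255.80.0/21

Entries matching 186.255.80.68:
  186.255.64.0/19 (186.255.64.0 - 186.255.95.255)
  186.255.80.0/21 (186.255.80.0 - 186.255.87.255)
Most specific is 186.255.80.0/21.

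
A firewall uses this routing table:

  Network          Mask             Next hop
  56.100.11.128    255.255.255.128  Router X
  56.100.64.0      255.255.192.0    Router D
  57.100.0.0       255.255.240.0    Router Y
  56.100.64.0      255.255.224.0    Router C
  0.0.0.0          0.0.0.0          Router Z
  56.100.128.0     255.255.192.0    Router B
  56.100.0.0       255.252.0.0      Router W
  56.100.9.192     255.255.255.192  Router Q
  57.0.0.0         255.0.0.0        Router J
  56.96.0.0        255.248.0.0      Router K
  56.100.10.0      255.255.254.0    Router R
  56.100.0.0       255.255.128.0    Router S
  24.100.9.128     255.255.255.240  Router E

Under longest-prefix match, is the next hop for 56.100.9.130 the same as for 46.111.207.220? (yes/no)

no

56.100.9.130: longest match 56.100.0.0/17 -> Router S
46.111.207.220: longest match 0.0.0.0/0 -> Router Z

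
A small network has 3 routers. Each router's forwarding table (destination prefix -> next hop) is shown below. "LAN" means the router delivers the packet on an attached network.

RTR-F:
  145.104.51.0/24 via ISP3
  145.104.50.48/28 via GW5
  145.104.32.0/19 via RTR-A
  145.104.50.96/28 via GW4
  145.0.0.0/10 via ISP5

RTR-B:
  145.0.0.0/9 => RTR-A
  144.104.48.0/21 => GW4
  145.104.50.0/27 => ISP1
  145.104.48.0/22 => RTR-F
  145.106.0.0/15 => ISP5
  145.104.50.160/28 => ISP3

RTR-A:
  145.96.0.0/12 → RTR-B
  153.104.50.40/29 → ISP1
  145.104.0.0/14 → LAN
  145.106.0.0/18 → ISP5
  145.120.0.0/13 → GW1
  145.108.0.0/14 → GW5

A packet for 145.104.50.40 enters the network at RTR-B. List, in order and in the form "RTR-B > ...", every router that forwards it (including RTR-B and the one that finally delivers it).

RTR-B > RTR-F > RTR-A

At RTR-B: longest match for 145.104.50.40 is 145.104.48.0/22 -> RTR-F
At RTR-F: longest match for 145.104.50.40 is 145.104.32.0/19 -> RTR-A
At RTR-A: longest match for 145.104.50.40 is 145.104.0.0/14 -> LAN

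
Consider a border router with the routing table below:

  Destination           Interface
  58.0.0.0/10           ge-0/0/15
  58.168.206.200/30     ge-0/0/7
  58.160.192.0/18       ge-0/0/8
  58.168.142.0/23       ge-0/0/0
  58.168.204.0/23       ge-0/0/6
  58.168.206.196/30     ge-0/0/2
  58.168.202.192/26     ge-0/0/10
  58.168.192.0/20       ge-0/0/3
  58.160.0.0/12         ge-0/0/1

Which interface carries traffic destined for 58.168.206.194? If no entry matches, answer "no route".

Routes whose prefix contains 58.168.206.194:
  58.160.0.0/12 (58.160.0.0 - 58.175.255.255) -> ge-0/0/1
  58.168.192.0/20 (58.168.192.0 - 58.168.207.255) -> ge-0/0/3
More-specific entries that do NOT match:
  58.168.206.200/30 (58.168.206.200 - 58.168.206.203) does not contain 58.168.206.194
  58.168.206.196/30 (58.168.206.196 - 58.168.206.199) does not contain 58.168.206.194
  58.168.202.192/26 (58.168.202.192 - 58.168.202.255) does not contain 58.168.206.194
  58.168.142.0/23 (58.168.142.0 - 58.168.143.255) does not contain 58.168.206.194
  58.168.204.0/23 (58.168.204.0 - 58.168.205.255) does not contain 58.168.206.194
Longest matching prefix is /20 -> interface ge-0/0/3.

ge-0/0/3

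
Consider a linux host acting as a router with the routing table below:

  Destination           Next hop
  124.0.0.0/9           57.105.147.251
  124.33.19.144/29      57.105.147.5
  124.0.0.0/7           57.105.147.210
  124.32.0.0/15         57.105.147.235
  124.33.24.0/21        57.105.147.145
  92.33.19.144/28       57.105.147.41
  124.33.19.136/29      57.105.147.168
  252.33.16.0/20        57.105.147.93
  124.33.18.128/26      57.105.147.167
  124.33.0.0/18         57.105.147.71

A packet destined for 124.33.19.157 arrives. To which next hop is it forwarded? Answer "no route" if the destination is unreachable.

57.105.147.71

Routes whose prefix contains 124.33.19.157:
  124.0.0.0/7 (124.0.0.0 - 125.255.255.255) -> 57.105.147.210
  124.0.0.0/9 (124.0.0.0 - 124.127.255.255) -> 57.105.147.251
  124.32.0.0/15 (124.32.0.0 - 124.33.255.255) -> 57.105.147.235
  124.33.0.0/18 (124.33.0.0 - 124.33.63.255) -> 57.105.147.71
More-specific entries that do NOT match:
  124.33.19.144/29 (124.33.19.144 - 124.33.19.151) does not contain 124.33.19.157
  124.33.19.136/29 (124.33.19.136 - 124.33.19.143) does not contain 124.33.19.157
  92.33.19.144/28 (92.33.19.144 - 92.33.19.159) does not contain 124.33.19.157
  124.33.18.128/26 (124.33.18.128 - 124.33.18.191) does not contain 124.33.19.157
  124.33.24.0/21 (124.33.24.0 - 124.33.31.255) does not contain 124.33.19.157
  252.33.16.0/20 (252.33.16.0 - 252.33.31.255) does not contain 124.33.19.157
Longest matching prefix is /18 -> next hop 57.105.147.71.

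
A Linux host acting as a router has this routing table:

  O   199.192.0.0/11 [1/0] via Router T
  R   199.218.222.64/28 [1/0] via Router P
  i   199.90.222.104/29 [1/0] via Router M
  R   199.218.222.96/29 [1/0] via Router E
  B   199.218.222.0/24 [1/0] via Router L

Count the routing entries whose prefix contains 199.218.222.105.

2

Prefixes containing 199.218.222.105:
  199.192.0.0/11 (199.192.0.0 - 199.223.255.255)
  199.218.222.0/24 (199.218.222.0 - 199.218.222.255)
Total matching entries: 2.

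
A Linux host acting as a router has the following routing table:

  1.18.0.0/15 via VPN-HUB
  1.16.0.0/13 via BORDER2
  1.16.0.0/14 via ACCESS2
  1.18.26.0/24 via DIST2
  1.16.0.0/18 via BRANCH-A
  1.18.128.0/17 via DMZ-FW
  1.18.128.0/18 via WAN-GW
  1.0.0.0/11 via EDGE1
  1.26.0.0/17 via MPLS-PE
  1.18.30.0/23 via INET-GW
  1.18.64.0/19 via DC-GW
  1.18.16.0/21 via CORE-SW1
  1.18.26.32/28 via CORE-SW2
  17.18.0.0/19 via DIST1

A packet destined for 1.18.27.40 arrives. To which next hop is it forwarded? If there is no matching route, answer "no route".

VPN-HUB

Routes whose prefix contains 1.18.27.40:
  1.0.0.0/11 (1.0.0.0 - 1.31.255.255) -> EDGE1
  1.16.0.0/13 (1.16.0.0 - 1.23.255.255) -> BORDER2
  1.16.0.0/14 (1.16.0.0 - 1.19.255.255) -> ACCESS2
  1.18.0.0/15 (1.18.0.0 - 1.19.255.255) -> VPN-HUB
More-specific entries that do NOT match:
  1.18.26.32/28 (1.18.26.32 - 1.18.26.47) does not contain 1.18.27.40
  1.18.26.0/24 (1.18.26.0 - 1.18.26.255) does not contain 1.18.27.40
  1.18.30.0/23 (1.18.30.0 - 1.18.31.255) does not contain 1.18.27.40
  1.18.16.0/21 (1.18.16.0 - 1.18.23.255) does not contain 1.18.27.40
  1.18.64.0/19 (1.18.64.0 - 1.18.95.255) does not contain 1.18.27.40
  17.18.0.0/19 (17.18.0.0 - 17.18.31.255) does not contain 1.18.27.40
  1.16.0.0/18 (1.16.0.0 - 1.16.63.255) does not contain 1.18.27.40
  1.18.128.0/18 (1.18.128.0 - 1.18.191.255) does not contain 1.18.27.40
  1.18.128.0/17 (1.18.128.0 - 1.18.255.255) does not contain 1.18.27.40
  1.26.0.0/17 (1.26.0.0 - 1.26.127.255) does not contain 1.18.27.40
Longest matching prefix is /15 -> next hop VPN-HUB.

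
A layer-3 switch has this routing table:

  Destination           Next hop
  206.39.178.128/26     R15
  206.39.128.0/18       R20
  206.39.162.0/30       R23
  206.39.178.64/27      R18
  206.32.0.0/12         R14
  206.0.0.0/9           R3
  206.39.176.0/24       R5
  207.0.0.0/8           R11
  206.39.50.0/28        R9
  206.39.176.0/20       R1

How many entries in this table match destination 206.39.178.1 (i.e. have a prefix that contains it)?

4

Prefixes containing 206.39.178.1:
  206.0.0.0/9 (206.0.0.0 - 206.127.255.255)
  206.32.0.0/12 (206.32.0.0 - 206.47.255.255)
  206.39.128.0/18 (206.39.128.0 - 206.39.191.255)
  206.39.176.0/20 (206.39.176.0 - 206.39.191.255)
Total matching entries: 4.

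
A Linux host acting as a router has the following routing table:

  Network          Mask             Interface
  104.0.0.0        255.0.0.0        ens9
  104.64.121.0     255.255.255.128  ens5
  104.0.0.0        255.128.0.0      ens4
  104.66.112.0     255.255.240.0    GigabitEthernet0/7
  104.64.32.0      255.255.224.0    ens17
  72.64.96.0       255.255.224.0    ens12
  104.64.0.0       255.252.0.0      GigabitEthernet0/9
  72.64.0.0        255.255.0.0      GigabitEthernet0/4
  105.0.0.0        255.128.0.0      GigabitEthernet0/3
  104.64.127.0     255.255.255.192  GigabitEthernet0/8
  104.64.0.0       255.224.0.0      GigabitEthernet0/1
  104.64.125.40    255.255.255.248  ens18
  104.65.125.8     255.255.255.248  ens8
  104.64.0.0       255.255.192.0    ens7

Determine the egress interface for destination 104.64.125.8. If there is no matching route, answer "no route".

Routes whose prefix contains 104.64.125.8:
  104.0.0.0/8 (104.0.0.0 - 104.255.255.255) -> ens9
  104.0.0.0/9 (104.0.0.0 - 104.127.255.255) -> ens4
  104.64.0.0/11 (104.64.0.0 - 104.95.255.255) -> GigabitEthernet0/1
  104.64.0.0/14 (104.64.0.0 - 104.67.255.255) -> GigabitEthernet0/9
More-specific entries that do NOT match:
  104.64.125.40/29 (104.64.125.40 - 104.64.125.47) does not contain 104.64.125.8
  104.65.125.8/29 (104.65.125.8 - 104.65.125.15) does not contain 104.64.125.8
  104.64.127.0/26 (104.64.127.0 - 104.64.127.63) does not contain 104.64.125.8
  104.64.121.0/25 (104.64.121.0 - 104.64.121.127) does not contain 104.64.125.8
  104.66.112.0/20 (104.66.112.0 - 104.66.127.255) does not contain 104.64.125.8
  104.64.32.0/19 (104.64.32.0 - 104.64.63.255) does not contain 104.64.125.8
  72.64.96.0/19 (72.64.96.0 - 72.64.127.255) does not contain 104.64.125.8
  104.64.0.0/18 (104.64.0.0 - 104.64.63.255) does not contain 104.64.125.8
  72.64.0.0/16 (72.64.0.0 - 72.64.255.255) does not contain 104.64.125.8
Longest matching prefix is /14 -> interface GigabitEthernet0/9.

GigabitEthernet0/9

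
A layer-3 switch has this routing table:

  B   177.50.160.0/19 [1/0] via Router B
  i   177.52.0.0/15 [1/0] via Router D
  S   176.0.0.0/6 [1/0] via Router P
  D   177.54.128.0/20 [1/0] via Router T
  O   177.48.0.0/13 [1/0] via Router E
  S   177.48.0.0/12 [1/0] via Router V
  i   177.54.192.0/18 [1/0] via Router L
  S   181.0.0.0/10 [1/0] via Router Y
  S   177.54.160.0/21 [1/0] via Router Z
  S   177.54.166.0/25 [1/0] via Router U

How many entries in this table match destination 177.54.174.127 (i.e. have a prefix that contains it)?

Prefixes containing 177.54.174.127:
  176.0.0.0/6 (176.0.0.0 - 179.255.255.255)
  177.48.0.0/12 (177.48.0.0 - 177.63.255.255)
  177.48.0.0/13 (177.48.0.0 - 177.55.255.255)
Total matching entries: 3.

3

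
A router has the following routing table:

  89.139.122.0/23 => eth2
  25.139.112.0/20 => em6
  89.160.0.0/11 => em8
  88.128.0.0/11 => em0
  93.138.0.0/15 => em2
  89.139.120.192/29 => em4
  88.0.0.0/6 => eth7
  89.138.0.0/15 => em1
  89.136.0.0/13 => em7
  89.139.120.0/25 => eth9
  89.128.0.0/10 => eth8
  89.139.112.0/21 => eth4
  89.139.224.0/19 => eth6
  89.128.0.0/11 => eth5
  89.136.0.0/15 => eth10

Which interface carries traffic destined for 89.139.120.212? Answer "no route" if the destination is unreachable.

Routes whose prefix contains 89.139.120.212:
  88.0.0.0/6 (88.0.0.0 - 91.255.255.255) -> eth7
  89.128.0.0/10 (89.128.0.0 - 89.191.255.255) -> eth8
  89.128.0.0/11 (89.128.0.0 - 89.159.255.255) -> eth5
  89.136.0.0/13 (89.136.0.0 - 89.143.255.255) -> em7
  89.138.0.0/15 (89.138.0.0 - 89.139.255.255) -> em1
More-specific entries that do NOT match:
  89.139.120.192/29 (89.139.120.192 - 89.139.120.199) does not contain 89.139.120.212
  89.139.120.0/25 (89.139.120.0 - 89.139.120.127) does not contain 89.139.120.212
  89.139.122.0/23 (89.139.122.0 - 89.139.123.255) does not contain 89.139.120.212
  89.139.112.0/21 (89.139.112.0 - 89.139.119.255) does not contain 89.139.120.212
  25.139.112.0/20 (25.139.112.0 - 25.139.127.255) does not contain 89.139.120.212
  89.139.224.0/19 (89.139.224.0 - 89.139.255.255) does not contain 89.139.120.212
Longest matching prefix is /15 -> interface em1.

em1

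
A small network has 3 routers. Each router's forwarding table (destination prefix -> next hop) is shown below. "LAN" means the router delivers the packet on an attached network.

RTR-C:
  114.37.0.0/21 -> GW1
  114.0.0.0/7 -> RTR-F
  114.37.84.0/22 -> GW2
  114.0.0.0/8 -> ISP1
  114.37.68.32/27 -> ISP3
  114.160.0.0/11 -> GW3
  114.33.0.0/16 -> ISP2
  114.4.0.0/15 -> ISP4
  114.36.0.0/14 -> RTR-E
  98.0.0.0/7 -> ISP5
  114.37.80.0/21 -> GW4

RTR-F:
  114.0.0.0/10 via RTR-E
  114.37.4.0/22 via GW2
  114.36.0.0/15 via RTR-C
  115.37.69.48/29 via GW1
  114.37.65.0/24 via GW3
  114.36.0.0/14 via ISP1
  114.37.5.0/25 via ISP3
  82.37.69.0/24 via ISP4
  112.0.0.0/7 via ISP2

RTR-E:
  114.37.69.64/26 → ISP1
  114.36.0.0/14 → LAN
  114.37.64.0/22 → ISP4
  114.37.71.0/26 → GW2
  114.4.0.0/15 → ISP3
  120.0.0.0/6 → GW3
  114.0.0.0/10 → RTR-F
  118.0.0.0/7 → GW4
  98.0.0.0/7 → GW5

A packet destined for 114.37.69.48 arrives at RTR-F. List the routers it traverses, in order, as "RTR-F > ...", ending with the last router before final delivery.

At RTR-F: longest match for 114.37.69.48 is 114.36.0.0/15 -> RTR-C
At RTR-C: longest match for 114.37.69.48 is 114.36.0.0/14 -> RTR-E
At RTR-E: longest match for 114.37.69.48 is 114.36.0.0/14 -> LAN

RTR-F > RTR-C > RTR-E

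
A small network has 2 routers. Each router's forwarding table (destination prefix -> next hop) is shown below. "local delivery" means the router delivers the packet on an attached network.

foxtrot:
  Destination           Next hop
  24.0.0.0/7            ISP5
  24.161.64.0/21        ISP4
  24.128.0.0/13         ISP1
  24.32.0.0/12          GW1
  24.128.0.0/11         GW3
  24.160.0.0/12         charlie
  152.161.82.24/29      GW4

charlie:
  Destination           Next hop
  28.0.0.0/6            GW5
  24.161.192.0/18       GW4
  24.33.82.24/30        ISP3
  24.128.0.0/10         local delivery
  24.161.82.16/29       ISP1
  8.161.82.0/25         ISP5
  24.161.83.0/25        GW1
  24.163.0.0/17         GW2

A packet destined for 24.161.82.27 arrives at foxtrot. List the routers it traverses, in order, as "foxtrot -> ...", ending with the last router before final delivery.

foxtrot -> charlie

At foxtrot: longest match for 24.161.82.27 is 24.160.0.0/12 -> charlie
At charlie: longest match for 24.161.82.27 is 24.128.0.0/10 -> local delivery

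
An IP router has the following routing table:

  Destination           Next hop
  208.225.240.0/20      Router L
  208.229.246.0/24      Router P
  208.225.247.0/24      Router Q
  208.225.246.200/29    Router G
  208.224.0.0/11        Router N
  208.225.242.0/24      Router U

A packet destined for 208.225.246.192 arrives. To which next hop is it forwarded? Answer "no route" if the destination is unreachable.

Router L

Routes whose prefix contains 208.225.246.192:
  208.224.0.0/11 (208.224.0.0 - 208.255.255.255) -> Router N
  208.225.240.0/20 (208.225.240.0 - 208.225.255.255) -> Router L
More-specific entries that do NOT match:
  208.225.246.200/29 (208.225.246.200 - 208.225.246.207) does not contain 208.225.246.192
  208.229.246.0/24 (208.229.246.0 - 208.229.246.255) does not contain 208.225.246.192
  208.225.247.0/24 (208.225.247.0 - 208.225.247.255) does not contain 208.225.246.192
  208.225.242.0/24 (208.225.242.0 - 208.225.242.255) does not contain 208.225.246.192
Longest matching prefix is /20 -> next hop Router L.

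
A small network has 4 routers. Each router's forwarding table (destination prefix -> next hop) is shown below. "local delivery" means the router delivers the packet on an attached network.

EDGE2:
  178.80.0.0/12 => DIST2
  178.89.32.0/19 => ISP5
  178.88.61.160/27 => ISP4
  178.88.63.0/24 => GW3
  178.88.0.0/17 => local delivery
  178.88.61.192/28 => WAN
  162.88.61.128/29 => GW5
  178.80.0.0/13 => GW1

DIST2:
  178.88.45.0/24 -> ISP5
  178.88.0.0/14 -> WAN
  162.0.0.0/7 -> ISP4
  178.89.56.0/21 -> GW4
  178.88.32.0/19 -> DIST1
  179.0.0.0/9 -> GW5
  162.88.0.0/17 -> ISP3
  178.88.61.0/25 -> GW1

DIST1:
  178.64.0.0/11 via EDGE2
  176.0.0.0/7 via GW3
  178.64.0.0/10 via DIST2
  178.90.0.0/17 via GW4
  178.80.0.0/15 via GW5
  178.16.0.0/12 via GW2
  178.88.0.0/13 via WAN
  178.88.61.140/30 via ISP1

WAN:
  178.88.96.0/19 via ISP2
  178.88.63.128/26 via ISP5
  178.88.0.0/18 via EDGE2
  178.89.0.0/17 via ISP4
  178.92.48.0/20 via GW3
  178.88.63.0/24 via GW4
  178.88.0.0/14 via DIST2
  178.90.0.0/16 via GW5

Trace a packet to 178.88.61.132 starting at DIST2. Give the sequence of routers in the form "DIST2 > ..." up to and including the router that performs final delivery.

At DIST2: longest match for 178.88.61.132 is 178.88.32.0/19 -> DIST1
At DIST1: longest match for 178.88.61.132 is 178.88.0.0/13 -> WAN
At WAN: longest match for 178.88.61.132 is 178.88.0.0/18 -> EDGE2
At EDGE2: longest match for 178.88.61.132 is 178.88.0.0/17 -> local delivery

DIST2 > DIST1 > WAN > EDGE2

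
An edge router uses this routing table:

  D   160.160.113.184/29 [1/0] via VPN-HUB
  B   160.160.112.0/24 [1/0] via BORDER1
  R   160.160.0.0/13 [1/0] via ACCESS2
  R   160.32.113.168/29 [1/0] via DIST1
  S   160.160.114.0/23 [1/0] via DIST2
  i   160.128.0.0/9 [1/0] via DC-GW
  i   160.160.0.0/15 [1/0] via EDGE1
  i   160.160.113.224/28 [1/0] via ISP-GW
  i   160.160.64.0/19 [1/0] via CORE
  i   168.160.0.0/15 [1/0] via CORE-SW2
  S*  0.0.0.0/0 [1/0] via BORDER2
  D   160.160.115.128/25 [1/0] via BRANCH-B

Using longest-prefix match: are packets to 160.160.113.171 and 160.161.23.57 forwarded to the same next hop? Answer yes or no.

yes

160.160.113.171: longest match 160.160.0.0/15 -> EDGE1
160.161.23.57: longest match 160.160.0.0/15 -> EDGE1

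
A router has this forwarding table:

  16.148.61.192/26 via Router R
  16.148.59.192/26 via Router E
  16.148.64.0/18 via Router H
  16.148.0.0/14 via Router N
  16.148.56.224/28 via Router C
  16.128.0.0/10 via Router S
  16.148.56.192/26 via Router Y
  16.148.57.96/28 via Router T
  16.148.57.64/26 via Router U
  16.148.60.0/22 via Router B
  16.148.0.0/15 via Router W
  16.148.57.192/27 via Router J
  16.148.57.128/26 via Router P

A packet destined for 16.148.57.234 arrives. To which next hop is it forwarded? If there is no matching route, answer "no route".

Router W

Routes whose prefix contains 16.148.57.234:
  16.128.0.0/10 (16.128.0.0 - 16.191.255.255) -> Router S
  16.148.0.0/14 (16.148.0.0 - 16.151.255.255) -> Router N
  16.148.0.0/15 (16.148.0.0 - 16.149.255.255) -> Router W
More-specific entries that do NOT match:
  16.148.56.224/28 (16.148.56.224 - 16.148.56.239) does not contain 16.148.57.234
  16.148.57.96/28 (16.148.57.96 - 16.148.57.111) does not contain 16.148.57.234
  16.148.57.192/27 (16.148.57.192 - 16.148.57.223) does not contain 16.148.57.234
  16.148.61.192/26 (16.148.61.192 - 16.148.61.255) does not contain 16.148.57.234
  16.148.59.192/26 (16.148.59.192 - 16.148.59.255) does not contain 16.148.57.234
  16.148.56.192/26 (16.148.56.192 - 16.148.56.255) does not contain 16.148.57.234
  16.148.57.64/26 (16.148.57.64 - 16.148.57.127) does not contain 16.148.57.234
  16.148.57.128/26 (16.148.57.128 - 16.148.57.191) does not contain 16.148.57.234
  16.148.60.0/22 (16.148.60.0 - 16.148.63.255) does not contain 16.148.57.234
  16.148.64.0/18 (16.148.64.0 - 16.148.127.255) does not contain 16.148.57.234
Longest matching prefix is /15 -> next hop Router W.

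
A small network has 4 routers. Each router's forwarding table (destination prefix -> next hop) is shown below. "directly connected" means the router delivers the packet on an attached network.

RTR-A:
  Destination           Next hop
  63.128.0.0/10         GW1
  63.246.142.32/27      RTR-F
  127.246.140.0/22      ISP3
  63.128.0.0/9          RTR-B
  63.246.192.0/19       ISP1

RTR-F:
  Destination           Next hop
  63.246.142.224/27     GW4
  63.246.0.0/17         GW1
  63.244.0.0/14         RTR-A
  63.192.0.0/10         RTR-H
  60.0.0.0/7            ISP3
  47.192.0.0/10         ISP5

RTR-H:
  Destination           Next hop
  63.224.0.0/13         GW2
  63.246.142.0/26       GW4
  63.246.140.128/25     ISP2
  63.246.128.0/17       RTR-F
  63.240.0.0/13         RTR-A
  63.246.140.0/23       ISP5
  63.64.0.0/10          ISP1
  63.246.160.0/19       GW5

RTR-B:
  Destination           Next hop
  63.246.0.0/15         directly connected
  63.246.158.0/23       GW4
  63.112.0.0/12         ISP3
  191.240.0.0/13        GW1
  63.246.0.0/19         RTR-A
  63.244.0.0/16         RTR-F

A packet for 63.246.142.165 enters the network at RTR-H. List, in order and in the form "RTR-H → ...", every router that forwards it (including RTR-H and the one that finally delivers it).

RTR-H → RTR-F → RTR-A → RTR-B

At RTR-H: longest match for 63.246.142.165 is 63.246.128.0/17 -> RTR-F
At RTR-F: longest match for 63.246.142.165 is 63.244.0.0/14 -> RTR-A
At RTR-A: longest match for 63.246.142.165 is 63.128.0.0/9 -> RTR-B
At RTR-B: longest match for 63.246.142.165 is 63.246.0.0/15 -> directly connected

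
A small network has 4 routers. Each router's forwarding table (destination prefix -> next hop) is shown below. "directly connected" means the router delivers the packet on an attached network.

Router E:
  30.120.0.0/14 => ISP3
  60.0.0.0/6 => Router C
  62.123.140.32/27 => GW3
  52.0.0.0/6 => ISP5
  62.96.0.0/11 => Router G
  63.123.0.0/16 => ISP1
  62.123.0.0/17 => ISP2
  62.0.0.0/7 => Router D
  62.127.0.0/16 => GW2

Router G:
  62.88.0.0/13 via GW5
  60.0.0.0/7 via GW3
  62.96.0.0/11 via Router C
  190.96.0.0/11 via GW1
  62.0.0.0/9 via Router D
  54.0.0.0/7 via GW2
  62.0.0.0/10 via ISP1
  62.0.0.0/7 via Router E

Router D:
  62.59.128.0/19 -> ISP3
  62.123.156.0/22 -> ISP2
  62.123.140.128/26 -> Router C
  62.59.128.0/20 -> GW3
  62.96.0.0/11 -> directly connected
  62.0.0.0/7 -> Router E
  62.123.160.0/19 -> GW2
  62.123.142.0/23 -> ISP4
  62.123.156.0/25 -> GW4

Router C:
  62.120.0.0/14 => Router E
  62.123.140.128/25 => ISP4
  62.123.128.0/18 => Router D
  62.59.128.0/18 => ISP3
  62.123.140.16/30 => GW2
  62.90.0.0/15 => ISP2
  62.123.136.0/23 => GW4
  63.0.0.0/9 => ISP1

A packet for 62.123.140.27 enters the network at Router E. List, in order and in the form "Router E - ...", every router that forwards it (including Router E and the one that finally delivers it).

At Router E: longest match for 62.123.140.27 is 62.96.0.0/11 -> Router G
At Router G: longest match for 62.123.140.27 is 62.96.0.0/11 -> Router C
At Router C: longest match for 62.123.140.27 is 62.123.128.0/18 -> Router D
At Router D: longest match for 62.123.140.27 is 62.96.0.0/11 -> directly connected

Router E - Router G - Router C - Router D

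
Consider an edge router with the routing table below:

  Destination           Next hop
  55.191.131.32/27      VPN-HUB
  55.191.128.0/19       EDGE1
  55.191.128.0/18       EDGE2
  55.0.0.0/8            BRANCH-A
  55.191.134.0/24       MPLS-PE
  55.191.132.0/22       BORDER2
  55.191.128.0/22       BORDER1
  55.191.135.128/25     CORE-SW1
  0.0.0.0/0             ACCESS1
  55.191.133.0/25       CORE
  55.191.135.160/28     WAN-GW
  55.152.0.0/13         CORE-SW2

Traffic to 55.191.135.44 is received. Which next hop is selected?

BORDER2

Routes whose prefix contains 55.191.135.44:
  0.0.0.0/0 (default, matches everything) -> ACCESS1
  55.0.0.0/8 (55.0.0.0 - 55.255.255.255) -> BRANCH-A
  55.191.128.0/18 (55.191.128.0 - 55.191.191.255) -> EDGE2
  55.191.128.0/19 (55.191.128.0 - 55.191.159.255) -> EDGE1
  55.191.132.0/22 (55.191.132.0 - 55.191.135.255) -> BORDER2
More-specific entries that do NOT match:
  55.191.135.160/28 (55.191.135.160 - 55.191.135.175) does not contain 55.191.135.44
  55.191.131.32/27 (55.191.131.32 - 55.191.131.63) does not contain 55.191.135.44
  55.191.135.128/25 (55.191.135.128 - 55.191.135.255) does not contain 55.191.135.44
  55.191.133.0/25 (55.191.133.0 - 55.191.133.127) does not contain 55.191.135.44
  55.191.134.0/24 (55.191.134.0 - 55.191.134.255) does not contain 55.191.135.44
Longest matching prefix is /22 -> next hop BORDER2.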